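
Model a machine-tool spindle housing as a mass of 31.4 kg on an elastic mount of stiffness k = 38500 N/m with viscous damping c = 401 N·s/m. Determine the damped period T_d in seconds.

0.182 s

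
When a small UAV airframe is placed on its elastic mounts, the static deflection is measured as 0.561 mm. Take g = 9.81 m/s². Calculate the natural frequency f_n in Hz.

21.0 Hz

ω_n = √(g/δ_st) = √(9.81/0.000561) = √17490 = 132.2 rad/s.
f_n = ω_n/(2π) = 132.2/6.283 = 21.05 Hz.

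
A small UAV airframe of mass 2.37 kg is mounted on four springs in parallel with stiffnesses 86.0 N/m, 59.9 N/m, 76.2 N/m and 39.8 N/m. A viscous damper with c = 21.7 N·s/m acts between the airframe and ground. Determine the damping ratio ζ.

0.435

Parallel springs add: k_eq = 86.0 + 59.9 + 76.2 + 39.8 = 261.9 N/m.
ω_n = √(k_eq/m) = √(261.9/2.37) = 10.51 rad/s.
Critical damping c_c = 2√(k_eq·m) = 2√(261.9 × 2.37) = 49.83 N·s/m, so ζ = c/c_c = 21.7/49.83 = 0.4355.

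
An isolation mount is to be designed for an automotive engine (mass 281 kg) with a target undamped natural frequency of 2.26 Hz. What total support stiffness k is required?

ω_n = 2πf_n = 2π × 2.26 = 14.20 rad/s.
k = m·ω_n² = 281 × 14.20² = 281 × 201.6 = 56660 N/m.

56700 N/m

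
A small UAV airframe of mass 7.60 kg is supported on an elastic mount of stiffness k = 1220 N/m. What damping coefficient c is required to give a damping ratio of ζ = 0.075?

c_c = 2√(k·m) = 2√(1220 × 7.60) = 192.6 N·s/m.
c = ζ·c_c = 0.075 × 192.6 = 14.44 N·s/m.

14.4 N·s/m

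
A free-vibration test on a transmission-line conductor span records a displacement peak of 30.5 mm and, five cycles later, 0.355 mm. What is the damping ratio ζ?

Logarithmic decrement δ = (1/n)·ln(x₀/x_n) = (1/5)·ln(30.5/0.355) = (1/5)·ln(85.92) = 0.8907.
ζ = δ/√(4π² + δ²) = 0.8907/√(39.48 + 0.793) = 0.8907/6.346 = 0.1404.

0.140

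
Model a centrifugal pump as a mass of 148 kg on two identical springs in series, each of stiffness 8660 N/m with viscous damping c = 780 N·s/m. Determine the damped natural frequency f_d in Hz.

Series springs: 1/k_eq = 2/8660, so k_eq = 8660/2 = 4330 N/m.
ω_n = √(k_eq/m) = √(4330/148) = 5.409 rad/s.
Critical damping c_c = 2√(k_eq·m) = 2√(4330 × 148) = 1601 N·s/m, so ζ = c/c_c = 780/1601 = 0.4872.
ω_d = ω_n√(1 − ζ²) = 5.409 × √(1 − 0.237) = 4.724 rad/s.
f_d = ω_d/(2π) = 0.7518 Hz.

0.752 Hz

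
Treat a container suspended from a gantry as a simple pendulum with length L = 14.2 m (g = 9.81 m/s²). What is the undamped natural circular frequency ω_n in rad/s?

0.831 rad/s

For a simple pendulum ω_n = √(g/L) = √(9.81/14.2) = √0.6908 = 0.8312 rad/s.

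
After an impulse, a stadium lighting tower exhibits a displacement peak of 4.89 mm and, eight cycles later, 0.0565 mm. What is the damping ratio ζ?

Logarithmic decrement δ = (1/n)·ln(x₀/x_n) = (1/8)·ln(4.89/0.0565) = (1/8)·ln(86.55) = 0.5576.
ζ = δ/√(4π² + δ²) = 0.5576/√(39.48 + 0.311) = 0.5576/6.308 = 0.08840.

0.0884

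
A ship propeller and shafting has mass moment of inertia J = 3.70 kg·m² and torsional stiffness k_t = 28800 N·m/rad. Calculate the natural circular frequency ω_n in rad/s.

ω_n = √(k_t/J) = √(28800/3.70) = √7784 = 88.23 rad/s.

88.2 rad/s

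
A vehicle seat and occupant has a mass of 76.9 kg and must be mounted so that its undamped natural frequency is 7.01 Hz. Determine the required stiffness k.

ω_n = 2πf_n = 2π × 7.01 = 44.05 rad/s.
k = m·ω_n² = 76.9 × 44.05² = 76.9 × 1940 = 149200 N/m.

149000 N/m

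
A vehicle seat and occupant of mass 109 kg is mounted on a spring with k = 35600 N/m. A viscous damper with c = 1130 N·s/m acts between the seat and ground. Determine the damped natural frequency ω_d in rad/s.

ω_n = √(k/m) = √(35600/109) = 18.07 rad/s.
Critical damping c_c = 2√(k·m) = 2√(35600 × 109) = 3940 N·s/m, so ζ = c/c_c = 1130/3940 = 0.2868.
ω_d = ω_n√(1 − ζ²) = 18.07 × √(1 − 0.0823) = 17.31 rad/s.

17.3 rad/s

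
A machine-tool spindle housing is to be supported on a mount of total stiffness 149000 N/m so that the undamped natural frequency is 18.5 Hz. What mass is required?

ω_n = 2πf_n = 2π × 18.5 = 116.2 rad/s.
m = k/ω_n² = 149000/116.2² = 149000/13510 = 11.03 kg.

11.0 kg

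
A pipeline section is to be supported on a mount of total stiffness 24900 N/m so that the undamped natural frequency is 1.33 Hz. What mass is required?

357 kg

ω_n = 2πf_n = 2π × 1.33 = 8.357 rad/s.
m = k/ω_n² = 24900/8.357² = 24900/69.83 = 356.6 kg.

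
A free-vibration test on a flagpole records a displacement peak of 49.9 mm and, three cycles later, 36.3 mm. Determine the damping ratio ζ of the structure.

Logarithmic decrement δ = (1/n)·ln(x₀/x_n) = (1/3)·ln(49.9/36.3) = (1/3)·ln(1.375) = 0.1061.
ζ = δ/√(4π² + δ²) = 0.1061/√(39.48 + 0.0113) = 0.1061/6.284 = 0.01688.

0.0169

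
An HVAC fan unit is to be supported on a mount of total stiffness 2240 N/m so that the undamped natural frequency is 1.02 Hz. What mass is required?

54.5 kg

ω_n = 2πf_n = 2π × 1.02 = 6.409 rad/s.
m = k/ω_n² = 2240/6.409² = 2240/41.07 = 54.54 kg.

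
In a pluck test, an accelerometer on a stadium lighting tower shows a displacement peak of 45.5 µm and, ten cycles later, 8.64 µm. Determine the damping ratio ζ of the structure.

Logarithmic decrement δ = (1/n)·ln(x₀/x_n) = (1/10)·ln(45.5/8.64) = (1/10)·ln(5.266) = 0.1661.
ζ = δ/√(4π² + δ²) = 0.1661/√(39.48 + 0.0276) = 0.1661/6.285 = 0.02643.

0.0264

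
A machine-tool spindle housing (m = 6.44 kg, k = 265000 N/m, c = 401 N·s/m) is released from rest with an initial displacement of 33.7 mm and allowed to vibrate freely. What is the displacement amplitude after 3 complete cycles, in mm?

ζ = c/(2√(km)) = 401/(2√(265000 × 6.44)) = 401/2613 = 0.1535.
Logarithmic decrement δ = 2πζ/√(1 − ζ²) = 2π × 0.1535/√(1 − 0.0236) = 0.9759.
After n cycles, x_n/x₀ = e^(−nδ), so x_3 = 33.7 × e^(−3 × 0.9759) = 33.7 × 0.05352 = 1.804 mm.

1.80 mm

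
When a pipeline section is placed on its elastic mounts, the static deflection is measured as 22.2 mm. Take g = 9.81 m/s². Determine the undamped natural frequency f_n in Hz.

3.35 Hz

ω_n = √(g/δ_st) = √(9.81/0.0222) = √441.9 = 21.02 rad/s.
f_n = ω_n/(2π) = 21.02/6.283 = 3.346 Hz.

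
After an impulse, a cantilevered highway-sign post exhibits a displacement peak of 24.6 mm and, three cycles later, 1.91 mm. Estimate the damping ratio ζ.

0.134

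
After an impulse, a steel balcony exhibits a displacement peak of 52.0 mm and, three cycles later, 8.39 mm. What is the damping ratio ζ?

0.0963

Logarithmic decrement δ = (1/n)·ln(x₀/x_n) = (1/3)·ln(52.0/8.39) = (1/3)·ln(6.198) = 0.6081.
ζ = δ/√(4π² + δ²) = 0.6081/√(39.48 + 0.370) = 0.6081/6.313 = 0.09633.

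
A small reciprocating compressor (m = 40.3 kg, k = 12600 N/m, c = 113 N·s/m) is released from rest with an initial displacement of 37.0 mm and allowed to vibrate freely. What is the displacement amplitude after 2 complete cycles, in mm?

ζ = c/(2√(km)) = 113/(2√(12600 × 40.3)) = 113/1425 = 0.07929.
Logarithmic decrement δ = 2πζ/√(1 − ζ²) = 2π × 0.07929/√(1 − 0.00629) = 0.4998.
After n cycles, x_n/x₀ = e^(−nδ), so x_2 = 37.0 × e^(−2 × 0.4998) = 37.0 × 0.3681 = 13.62 mm.

13.6 mm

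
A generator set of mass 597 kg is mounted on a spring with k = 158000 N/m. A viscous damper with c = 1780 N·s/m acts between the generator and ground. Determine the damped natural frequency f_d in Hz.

ω_n = √(k/m) = √(158000/597) = 16.27 rad/s.
Critical damping c_c = 2√(k·m) = 2√(158000 × 597) = 19420 N·s/m, so ζ = c/c_c = 1780/19420 = 0.09164.
ω_d = ω_n√(1 − ζ²) = 16.27 × √(1 − 0.00840) = 16.20 rad/s.
f_d = ω_d/(2π) = 2.578 Hz.

2.58 Hz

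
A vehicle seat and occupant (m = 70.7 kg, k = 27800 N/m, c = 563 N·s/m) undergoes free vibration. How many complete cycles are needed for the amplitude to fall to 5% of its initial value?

ζ = c/(2√(km)) = 563/(2√(27800 × 70.7)) = 563/2804 = 0.2008.
Logarithmic decrement δ = 2πζ/√(1 − ζ²) = 2π × 0.2008/√(1 − 0.0403) = 1.288.
x_n/x₀ = e^(−nδ) ≤ 0.05; take ln: n ≥ ln(1/0.05)/δ = 2.996/1.288 = 2.326.
So 3 complete cycles are required.

3 cycles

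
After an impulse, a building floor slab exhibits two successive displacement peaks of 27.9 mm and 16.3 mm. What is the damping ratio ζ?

Logarithmic decrement δ = (1/n)·ln(x₀/x_n) = (1/1)·ln(27.9/16.3) = (1/1)·ln(1.712) = 0.5375.
ζ = δ/√(4π² + δ²) = 0.5375/√(39.48 + 0.289) = 0.5375/6.306 = 0.08523.

0.0852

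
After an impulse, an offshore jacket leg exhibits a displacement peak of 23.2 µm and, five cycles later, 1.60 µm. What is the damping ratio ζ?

0.0848

Logarithmic decrement δ = (1/n)·ln(x₀/x_n) = (1/5)·ln(23.2/1.60) = (1/5)·ln(14.50) = 0.5348.
ζ = δ/√(4π² + δ²) = 0.5348/√(39.48 + 0.286) = 0.5348/6.306 = 0.08481.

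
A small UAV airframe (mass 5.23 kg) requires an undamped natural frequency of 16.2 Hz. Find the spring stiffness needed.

ω_n = 2πf_n = 2π × 16.2 = 101.8 rad/s.
k = m·ω_n² = 5.23 × 101.8² = 5.23 × 10360 = 54190 N/m.

54200 N/m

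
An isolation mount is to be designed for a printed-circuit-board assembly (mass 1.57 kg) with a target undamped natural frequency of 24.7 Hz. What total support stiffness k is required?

37800 N/m

ω_n = 2πf_n = 2π × 24.7 = 155.2 rad/s.
k = m·ω_n² = 1.57 × 155.2² = 1.57 × 24090 = 37810 N/m.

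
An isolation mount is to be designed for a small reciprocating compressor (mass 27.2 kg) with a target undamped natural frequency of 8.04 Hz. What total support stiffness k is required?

69400 N/m

ω_n = 2πf_n = 2π × 8.04 = 50.52 rad/s.
k = m·ω_n² = 27.2 × 50.52² = 27.2 × 2552 = 69410 N/m.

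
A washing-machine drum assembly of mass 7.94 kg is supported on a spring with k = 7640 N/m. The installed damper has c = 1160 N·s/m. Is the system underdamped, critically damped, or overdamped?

overdamped

c_c = 2√(k·m) = 492.6 N·s/m; ζ = c/c_c = 1160/492.6 = 2.35.
Since ζ > 1 the system is overdamped.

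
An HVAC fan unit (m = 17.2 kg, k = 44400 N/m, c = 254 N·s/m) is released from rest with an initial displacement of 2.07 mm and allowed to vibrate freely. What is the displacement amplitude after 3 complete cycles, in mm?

0.130 mm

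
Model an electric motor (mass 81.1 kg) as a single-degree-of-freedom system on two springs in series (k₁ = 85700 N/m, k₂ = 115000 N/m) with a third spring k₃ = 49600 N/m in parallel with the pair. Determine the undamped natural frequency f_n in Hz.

5.55 Hz

Series pair: k_s = k₁k₂/(k₁+k₂) = (85700)(115000)/(85700 + 115000) = 49110 N/m. In parallel with k₃: k_eq = 49110 + 49600 = 98710 N/m.
ω_n = √(k_eq/m) = √(98710/81.1) = √1217 = 34.89 rad/s.
f_n = ω_n/(2π) = 34.89/6.283 = 5.552 Hz.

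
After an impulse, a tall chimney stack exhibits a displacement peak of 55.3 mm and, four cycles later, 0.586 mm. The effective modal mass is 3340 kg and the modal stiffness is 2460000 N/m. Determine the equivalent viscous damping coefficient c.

32300 N·s/m

Logarithmic decrement δ = (1/n)·ln(x₀/x_n) = (1/4)·ln(55.3/0.586) = (1/4)·ln(94.37) = 1.137.
ζ = δ/√(4π² + δ²) = 1.137/√(39.48 + 1.29) = 1.137/6.385 = 0.1780.
c = ζ · 2√(km) = 0.1780 × 2√(2460000 × 3340) = 0.1780 × 181300 = 32280 N·s/m.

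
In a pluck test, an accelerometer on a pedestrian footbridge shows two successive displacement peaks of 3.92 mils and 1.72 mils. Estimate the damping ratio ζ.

Logarithmic decrement δ = (1/n)·ln(x₀/x_n) = (1/1)·ln(3.92/1.72) = (1/1)·ln(2.279) = 0.8238.
ζ = δ/√(4π² + δ²) = 0.8238/√(39.48 + 0.679) = 0.8238/6.337 = 0.1300.

0.130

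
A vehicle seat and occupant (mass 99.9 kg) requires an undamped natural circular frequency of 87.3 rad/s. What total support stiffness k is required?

761000 N/m

k = m·ω_n² = 99.9 × 87.30² = 99.9 × 7621 = 761400 N/m.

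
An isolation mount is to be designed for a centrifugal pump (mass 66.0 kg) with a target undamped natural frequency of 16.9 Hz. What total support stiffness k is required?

744000 N/m

ω_n = 2πf_n = 2π × 16.9 = 106.2 rad/s.
k = m·ω_n² = 66.0 × 106.2² = 66.0 × 11280 = 744200 N/m.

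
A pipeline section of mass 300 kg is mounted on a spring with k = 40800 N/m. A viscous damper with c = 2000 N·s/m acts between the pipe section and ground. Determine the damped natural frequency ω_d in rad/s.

ω_n = √(k/m) = √(40800/300) = 11.66 rad/s.
Critical damping c_c = 2√(k·m) = 2√(40800 × 300) = 6997 N·s/m, so ζ = c/c_c = 2000/6997 = 0.2858.
ω_d = ω_n√(1 − ζ²) = 11.66 × √(1 − 0.0817) = 11.18 rad/s.

11.2 rad/s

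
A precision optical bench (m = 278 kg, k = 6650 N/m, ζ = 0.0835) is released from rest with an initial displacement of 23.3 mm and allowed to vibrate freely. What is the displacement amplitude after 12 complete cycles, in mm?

0.0420 mm

Logarithmic decrement δ = 2πζ/√(1 − ζ²) = 2π × 0.08350/√(1 − 0.00697) = 0.5265.
After n cycles, x_n/x₀ = e^(−nδ), so x_12 = 23.3 × e^(−12 × 0.5265) = 23.3 × 0.001804 = 0.04203 mm.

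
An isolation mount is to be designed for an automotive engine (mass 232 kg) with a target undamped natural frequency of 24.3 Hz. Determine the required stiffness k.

ω_n = 2πf_n = 2π × 24.3 = 152.7 rad/s.
k = m·ω_n² = 232 × 152.7² = 232 × 23310 = 5408000 N/m.

5410000 N/m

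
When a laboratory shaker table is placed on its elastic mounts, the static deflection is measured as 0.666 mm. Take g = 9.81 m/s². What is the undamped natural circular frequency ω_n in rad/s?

121 rad/s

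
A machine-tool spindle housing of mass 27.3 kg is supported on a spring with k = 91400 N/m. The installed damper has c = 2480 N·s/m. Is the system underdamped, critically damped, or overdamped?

underdamped

c_c = 2√(k·m) = 3159 N·s/m; ζ = c/c_c = 2480/3159 = 0.785.
Since ζ < 1 the system is underdamped.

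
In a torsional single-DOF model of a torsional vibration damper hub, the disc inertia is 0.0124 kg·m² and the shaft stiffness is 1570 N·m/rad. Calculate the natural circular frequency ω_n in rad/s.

356 rad/s

ω_n = √(k_t/J) = √(1570/0.0124) = √126600 = 355.8 rad/s.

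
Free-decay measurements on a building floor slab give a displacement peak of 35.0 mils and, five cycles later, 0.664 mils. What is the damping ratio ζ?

Logarithmic decrement δ = (1/n)·ln(x₀/x_n) = (1/5)·ln(35.0/0.664) = (1/5)·ln(52.71) = 0.7930.
ζ = δ/√(4π² + δ²) = 0.7930/√(39.48 + 0.629) = 0.7930/6.333 = 0.1252.

0.125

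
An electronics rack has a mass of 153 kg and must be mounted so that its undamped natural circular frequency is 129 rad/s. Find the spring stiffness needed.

2550000 N/m

k = m·ω_n² = 153 × 129.0² = 153 × 16640 = 2546000 N/m.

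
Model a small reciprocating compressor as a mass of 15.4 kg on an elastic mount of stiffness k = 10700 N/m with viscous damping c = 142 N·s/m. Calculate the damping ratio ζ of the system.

ω_n = √(k/m) = √(10700/15.4) = 26.36 rad/s.
Critical damping c_c = 2√(k·m) = 2√(10700 × 15.4) = 811.9 N·s/m, so ζ = c/c_c = 142/811.9 = 0.1749.

0.175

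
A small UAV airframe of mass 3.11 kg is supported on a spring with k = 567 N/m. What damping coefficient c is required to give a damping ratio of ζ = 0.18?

c_c = 2√(k·m) = 2√(567.0 × 3.11) = 83.98 N·s/m.
c = ζ·c_c = 0.18 × 83.98 = 15.12 N·s/m.

15.1 N·s/m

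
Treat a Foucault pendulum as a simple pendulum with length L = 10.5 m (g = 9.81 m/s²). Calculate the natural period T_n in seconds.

For a simple pendulum ω_n = √(g/L) = √(9.81/10.5) = √0.9343 = 0.9666 rad/s.
T_n = 2π/ω_n = 6.283/0.9666 = 6.500 s.

6.50 s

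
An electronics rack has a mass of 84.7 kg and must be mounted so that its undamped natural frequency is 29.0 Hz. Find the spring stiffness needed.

ω_n = 2πf_n = 2π × 29.0 = 182.2 rad/s.
k = m·ω_n² = 84.7 × 182.2² = 84.7 × 33200 = 2812000 N/m.

2810000 N/m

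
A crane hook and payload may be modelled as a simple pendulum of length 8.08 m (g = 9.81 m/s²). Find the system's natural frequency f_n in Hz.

0.175 Hz

For a simple pendulum ω_n = √(g/L) = √(9.81/8.08) = √1.214 = 1.102 rad/s.
f_n = ω_n/(2π) = 1.102/6.283 = 0.1754 Hz.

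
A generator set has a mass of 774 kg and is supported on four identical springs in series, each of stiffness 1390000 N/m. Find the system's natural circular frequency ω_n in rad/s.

Series springs: 1/k_eq = 4/1390000, so k_eq = 1390000/4 = 347500 N/m.
ω_n = √(k_eq/m) = √(347500/774) = √449.0 = 21.19 rad/s.

21.2 rad/s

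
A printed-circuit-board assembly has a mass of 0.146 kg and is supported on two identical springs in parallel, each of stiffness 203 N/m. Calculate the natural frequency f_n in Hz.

8.39 Hz

Parallel springs add: k_eq = 2 × 203 = 406.0 N/m.
ω_n = √(k_eq/m) = √(406.0/0.146) = √2781 = 52.73 rad/s.
f_n = ω_n/(2π) = 52.73/6.283 = 8.393 Hz.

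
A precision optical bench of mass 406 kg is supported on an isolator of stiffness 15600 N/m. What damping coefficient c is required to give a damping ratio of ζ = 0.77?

c_c = 2√(k·m) = 2√(15600 × 406) = 5033 N·s/m.
c = ζ·c_c = 0.77 × 5033 = 3876 N·s/m.

3880 N·s/m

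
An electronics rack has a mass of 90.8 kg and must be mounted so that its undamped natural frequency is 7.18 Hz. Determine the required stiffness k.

ω_n = 2πf_n = 2π × 7.18 = 45.11 rad/s.
k = m·ω_n² = 90.8 × 45.11² = 90.8 × 2035 = 184800 N/m.

185000 N/m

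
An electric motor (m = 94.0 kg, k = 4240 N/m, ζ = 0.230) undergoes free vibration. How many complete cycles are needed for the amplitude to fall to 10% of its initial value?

Logarithmic decrement δ = 2πζ/√(1 − ζ²) = 2π × 0.2300/√(1 − 0.0529) = 1.485.
x_n/x₀ = e^(−nδ) ≤ 0.1; take ln: n ≥ ln(1/0.1)/δ = 2.303/1.485 = 1.551.
So 2 complete cycles are required.

2 cycles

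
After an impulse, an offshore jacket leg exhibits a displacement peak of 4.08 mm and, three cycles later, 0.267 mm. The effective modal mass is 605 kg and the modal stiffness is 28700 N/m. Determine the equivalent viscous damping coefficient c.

Logarithmic decrement δ = (1/n)·ln(x₀/x_n) = (1/3)·ln(4.08/0.267) = (1/3)·ln(15.28) = 0.9089.
ζ = δ/√(4π² + δ²) = 0.9089/√(39.48 + 0.826) = 0.9089/6.349 = 0.1432.
c = ζ · 2√(km) = 0.1432 × 2√(28700 × 605) = 0.1432 × 8334 = 1193 N·s/m.

1190 N·s/m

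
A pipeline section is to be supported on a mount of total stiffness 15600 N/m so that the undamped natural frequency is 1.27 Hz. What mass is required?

ω_n = 2πf_n = 2π × 1.27 = 7.980 rad/s.
m = k/ω_n² = 15600/7.980² = 15600/63.67 = 245.0 kg.

245 kg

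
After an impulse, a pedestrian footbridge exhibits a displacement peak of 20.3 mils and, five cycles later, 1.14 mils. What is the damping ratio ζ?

0.0913

Logarithmic decrement δ = (1/n)·ln(x₀/x_n) = (1/5)·ln(20.3/1.14) = (1/5)·ln(17.81) = 0.5759.
ζ = δ/√(4π² + δ²) = 0.5759/√(39.48 + 0.332) = 0.5759/6.310 = 0.09128.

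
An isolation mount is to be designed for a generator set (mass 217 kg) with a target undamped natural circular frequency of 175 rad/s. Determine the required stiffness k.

6650000 N/m

k = m·ω_n² = 217 × 175.0² = 217 × 30620 = 6646000 N/m.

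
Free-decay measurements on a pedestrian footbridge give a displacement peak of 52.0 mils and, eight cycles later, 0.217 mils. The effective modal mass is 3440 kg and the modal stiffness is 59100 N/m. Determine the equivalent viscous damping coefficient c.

Logarithmic decrement δ = (1/n)·ln(x₀/x_n) = (1/8)·ln(52.0/0.217) = (1/8)·ln(239.6) = 0.6849.
ζ = δ/√(4π² + δ²) = 0.6849/√(39.48 + 0.469) = 0.6849/6.320 = 0.1084.
c = ζ · 2√(km) = 0.1084 × 2√(59100 × 3440) = 0.1084 × 28520 = 3090 N·s/m.

3090 N·s/m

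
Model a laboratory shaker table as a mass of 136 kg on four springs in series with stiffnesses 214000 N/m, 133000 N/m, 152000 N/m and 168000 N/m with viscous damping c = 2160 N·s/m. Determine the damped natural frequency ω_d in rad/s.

Series springs: 1/k_eq = 1/214000 + 1/133000 + 1/152000 + 1/168000 = 2.472×10^-5, so k_eq = 40450 N/m.
ω_n = √(k_eq/m) = √(40450/136) = 17.25 rad/s.
Critical damping c_c = 2√(k_eq·m) = 2√(40450 × 136) = 4691 N·s/m, so ζ = c/c_c = 2160/4691 = 0.4605.
ω_d = ω_n√(1 − ζ²) = 17.25 × √(1 − 0.212) = 15.31 rad/s.

15.3 rad/s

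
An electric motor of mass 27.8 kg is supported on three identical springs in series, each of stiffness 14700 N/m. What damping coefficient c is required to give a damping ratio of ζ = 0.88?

650 N·s/m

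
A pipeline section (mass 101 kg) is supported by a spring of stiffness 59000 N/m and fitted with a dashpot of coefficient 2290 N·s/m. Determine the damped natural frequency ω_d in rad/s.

21.3 rad/s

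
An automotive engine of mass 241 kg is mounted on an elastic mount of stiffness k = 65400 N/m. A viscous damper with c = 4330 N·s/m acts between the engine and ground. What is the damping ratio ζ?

0.545

ω_n = √(k/m) = √(65400/241) = 16.47 rad/s.
Critical damping c_c = 2√(k·m) = 2√(65400 × 241) = 7940 N·s/m, so ζ = c/c_c = 4330/7940 = 0.5453.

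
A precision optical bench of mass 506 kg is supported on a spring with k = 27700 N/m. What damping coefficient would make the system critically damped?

c_c = 2√(k·m) = 2√(27700 × 506) = 2 × 3744 = 7488 N·s/m.

7490 N·s/m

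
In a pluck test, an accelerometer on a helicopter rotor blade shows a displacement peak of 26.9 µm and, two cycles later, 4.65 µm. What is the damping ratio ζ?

0.138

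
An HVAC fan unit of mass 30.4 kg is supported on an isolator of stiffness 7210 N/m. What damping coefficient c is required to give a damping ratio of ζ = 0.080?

74.9 N·s/m

c_c = 2√(k·m) = 2√(7210 × 30.4) = 936.3 N·s/m.
c = ζ·c_c = 0.080 × 936.3 = 74.91 N·s/m.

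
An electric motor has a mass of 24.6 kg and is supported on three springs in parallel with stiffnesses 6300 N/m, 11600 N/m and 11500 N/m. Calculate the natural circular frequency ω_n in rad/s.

Parallel springs add: k_eq = 6300 + 11600 + 11500 = 29400 N/m.
ω_n = √(k_eq/m) = √(29400/24.6) = √1195 = 34.57 rad/s.

34.6 rad/s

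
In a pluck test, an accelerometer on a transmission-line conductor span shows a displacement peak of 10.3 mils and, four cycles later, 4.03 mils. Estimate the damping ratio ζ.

Logarithmic decrement δ = (1/n)·ln(x₀/x_n) = (1/4)·ln(10.3/4.03) = (1/4)·ln(2.556) = 0.2346.
ζ = δ/√(4π² + δ²) = 0.2346/√(39.48 + 0.0550) = 0.2346/6.288 = 0.03731.

0.0373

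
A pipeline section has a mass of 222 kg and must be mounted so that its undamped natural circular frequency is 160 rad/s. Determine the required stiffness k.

k = m·ω_n² = 222 × 160.0² = 222 × 25600 = 5683000 N/m.

5680000 N/m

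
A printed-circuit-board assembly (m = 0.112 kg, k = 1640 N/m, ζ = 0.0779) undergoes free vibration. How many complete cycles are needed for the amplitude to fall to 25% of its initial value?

Logarithmic decrement δ = 2πζ/√(1 − ζ²) = 2π × 0.07790/√(1 − 0.00607) = 0.4910.
x_n/x₀ = e^(−nδ) ≤ 0.25; take ln: n ≥ ln(1/0.25)/δ = 1.386/0.4910 = 2.824.
So 3 complete cycles are required.

3 cycles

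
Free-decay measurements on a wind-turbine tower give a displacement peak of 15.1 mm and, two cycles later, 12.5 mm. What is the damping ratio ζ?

Logarithmic decrement δ = (1/n)·ln(x₀/x_n) = (1/2)·ln(15.1/12.5) = (1/2)·ln(1.208) = 0.09448.
ζ = δ/√(4π² + δ²) = 0.09448/√(39.48 + 0.00893) = 0.09448/6.284 = 0.01504.

0.0150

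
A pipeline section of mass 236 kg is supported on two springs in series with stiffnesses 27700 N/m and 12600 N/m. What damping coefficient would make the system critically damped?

2860 N·s/m

Series springs: 1/k_eq = 1/27700 + 1/12600 = 0.0001155, so k_eq = 8661 N/m.
c_c = 2√(k_eq·m) = 2√(8661 × 236) = 2 × 1430 = 2859 N·s/m.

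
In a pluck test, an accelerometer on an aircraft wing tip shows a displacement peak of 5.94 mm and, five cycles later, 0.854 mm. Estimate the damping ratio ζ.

Logarithmic decrement δ = (1/n)·ln(x₀/x_n) = (1/5)·ln(5.94/0.854) = (1/5)·ln(6.956) = 0.3879.
ζ = δ/√(4π² + δ²) = 0.3879/√(39.48 + 0.150) = 0.3879/6.295 = 0.06162.

0.0616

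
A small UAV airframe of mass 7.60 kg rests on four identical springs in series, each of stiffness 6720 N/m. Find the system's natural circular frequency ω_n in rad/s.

Series springs: 1/k_eq = 4/6720, so k_eq = 6720/4 = 1680 N/m.
ω_n = √(k_eq/m) = √(1680/7.60) = √221.1 = 14.87 rad/s.

14.9 rad/s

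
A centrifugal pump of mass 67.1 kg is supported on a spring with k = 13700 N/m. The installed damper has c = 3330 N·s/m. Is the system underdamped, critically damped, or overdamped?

c_c = 2√(k·m) = 1918 N·s/m; ζ = c/c_c = 3330/1918 = 1.74.
Since ζ > 1 the system is overdamped.

overdamped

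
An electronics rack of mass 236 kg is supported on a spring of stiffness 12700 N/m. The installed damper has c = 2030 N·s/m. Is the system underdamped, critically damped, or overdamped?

underdamped

c_c = 2√(k·m) = 3462 N·s/m; ζ = c/c_c = 2030/3462 = 0.586.
Since ζ < 1 the system is underdamped.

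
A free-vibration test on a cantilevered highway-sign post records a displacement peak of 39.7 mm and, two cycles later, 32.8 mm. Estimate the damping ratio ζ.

Logarithmic decrement δ = (1/n)·ln(x₀/x_n) = (1/2)·ln(39.7/32.8) = (1/2)·ln(1.210) = 0.09546.
ζ = δ/√(4π² + δ²) = 0.09546/√(39.48 + 0.00911) = 0.09546/6.284 = 0.01519.

0.0152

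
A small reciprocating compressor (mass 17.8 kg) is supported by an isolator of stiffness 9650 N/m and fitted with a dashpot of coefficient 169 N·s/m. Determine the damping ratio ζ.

ω_n = √(k/m) = √(9650/17.8) = 23.28 rad/s.
Critical damping c_c = 2√(k·m) = 2√(9650 × 17.8) = 828.9 N·s/m, so ζ = c/c_c = 169/828.9 = 0.2039.

0.204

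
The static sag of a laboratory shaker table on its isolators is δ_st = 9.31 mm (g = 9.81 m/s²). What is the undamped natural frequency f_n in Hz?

ω_n = √(g/δ_st) = √(9.81/0.00931) = √1054 = 32.46 rad/s.
f_n = ω_n/(2π) = 32.46/6.283 = 5.166 Hz.

5.17 Hz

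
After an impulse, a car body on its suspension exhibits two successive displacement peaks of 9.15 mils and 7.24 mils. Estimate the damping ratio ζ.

0.0372

Logarithmic decrement δ = (1/n)·ln(x₀/x_n) = (1/1)·ln(9.15/7.24) = (1/1)·ln(1.264) = 0.2341.
ζ = δ/√(4π² + δ²) = 0.2341/√(39.48 + 0.0548) = 0.2341/6.288 = 0.03724.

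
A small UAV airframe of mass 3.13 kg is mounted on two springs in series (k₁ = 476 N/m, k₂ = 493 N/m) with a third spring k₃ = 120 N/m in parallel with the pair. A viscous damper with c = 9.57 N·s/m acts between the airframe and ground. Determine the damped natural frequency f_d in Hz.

Series pair: k_s = k₁k₂/(k₁+k₂) = (476)(493)/(476 + 493) = 242.2 N/m. In parallel with k₃: k_eq = 242.2 + 120 = 362.2 N/m.
ω_n = √(k_eq/m) = √(362.2/3.13) = 10.76 rad/s.
Critical damping c_c = 2√(k_eq·m) = 2√(362.2 × 3.13) = 67.34 N·s/m, so ζ = c/c_c = 9.57/67.34 = 0.1421.
ω_d = ω_n√(1 − ζ²) = 10.76 × √(1 − 0.0202) = 10.65 rad/s.
f_d = ω_d/(2π) = 1.695 Hz.

1.69 Hz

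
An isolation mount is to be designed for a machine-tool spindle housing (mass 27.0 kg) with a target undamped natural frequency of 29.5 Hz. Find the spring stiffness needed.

928000 N/m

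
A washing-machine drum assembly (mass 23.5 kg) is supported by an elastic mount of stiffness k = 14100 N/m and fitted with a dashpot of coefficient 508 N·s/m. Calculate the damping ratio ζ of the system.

ω_n = √(k/m) = √(14100/23.5) = 24.49 rad/s.
Critical damping c_c = 2√(k·m) = 2√(14100 × 23.5) = 1151 N·s/m, so ζ = c/c_c = 508/1151 = 0.4413.

0.441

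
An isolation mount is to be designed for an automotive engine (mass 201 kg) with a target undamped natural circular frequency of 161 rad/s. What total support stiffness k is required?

5210000 N/m

k = m·ω_n² = 201 × 161.0² = 201 × 25920 = 5210000 N/m.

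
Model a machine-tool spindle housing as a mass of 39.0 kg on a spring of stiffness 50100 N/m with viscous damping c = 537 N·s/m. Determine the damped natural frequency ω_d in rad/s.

35.2 rad/s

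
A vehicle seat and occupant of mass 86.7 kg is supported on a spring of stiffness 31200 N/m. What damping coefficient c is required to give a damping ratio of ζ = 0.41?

c_c = 2√(k·m) = 2√(31200 × 86.7) = 3289 N·s/m.
c = ζ·c_c = 0.41 × 3289 = 1349 N·s/m.

1350 N·s/m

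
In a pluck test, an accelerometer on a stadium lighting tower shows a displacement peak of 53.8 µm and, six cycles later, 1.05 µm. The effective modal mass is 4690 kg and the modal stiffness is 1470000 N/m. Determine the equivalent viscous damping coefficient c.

17200 N·s/m

Logarithmic decrement δ = (1/n)·ln(x₀/x_n) = (1/6)·ln(53.8/1.05) = (1/6)·ln(51.24) = 0.6561.
ζ = δ/√(4π² + δ²) = 0.6561/√(39.48 + 0.430) = 0.6561/6.317 = 0.1039.
c = ζ · 2√(km) = 0.1039 × 2√(1470000 × 4690) = 0.1039 × 166100 = 17250 N·s/m.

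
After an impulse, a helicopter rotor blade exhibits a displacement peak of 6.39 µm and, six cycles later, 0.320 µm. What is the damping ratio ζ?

0.0792

Logarithmic decrement δ = (1/n)·ln(x₀/x_n) = (1/6)·ln(6.39/0.320) = (1/6)·ln(19.97) = 0.4990.
ζ = δ/√(4π² + δ²) = 0.4990/√(39.48 + 0.249) = 0.4990/6.303 = 0.07917.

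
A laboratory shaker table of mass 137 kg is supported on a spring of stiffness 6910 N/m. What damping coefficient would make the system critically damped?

1950 N·s/m

c_c = 2√(k·m) = 2√(6910 × 137) = 2 × 973.0 = 1946 N·s/m.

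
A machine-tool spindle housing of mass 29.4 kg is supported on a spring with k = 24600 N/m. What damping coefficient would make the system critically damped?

1700 N·s/m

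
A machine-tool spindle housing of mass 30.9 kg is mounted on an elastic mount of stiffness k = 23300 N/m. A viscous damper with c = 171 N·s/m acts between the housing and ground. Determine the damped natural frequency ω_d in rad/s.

27.3 rad/s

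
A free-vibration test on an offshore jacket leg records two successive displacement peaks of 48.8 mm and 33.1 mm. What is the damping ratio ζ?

0.0617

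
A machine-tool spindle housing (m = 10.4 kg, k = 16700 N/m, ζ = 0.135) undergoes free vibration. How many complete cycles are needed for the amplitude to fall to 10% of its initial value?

3 cycles

Logarithmic decrement δ = 2πζ/√(1 − ζ²) = 2π × 0.1350/√(1 − 0.0182) = 0.8561.
x_n/x₀ = e^(−nδ) ≤ 0.1; take ln: n ≥ ln(1/0.1)/δ = 2.303/0.8561 = 2.690.
So 3 complete cycles are required.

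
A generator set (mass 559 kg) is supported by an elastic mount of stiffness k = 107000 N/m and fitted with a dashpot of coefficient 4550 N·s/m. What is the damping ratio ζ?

0.294

ω_n = √(k/m) = √(107000/559) = 13.84 rad/s.
Critical damping c_c = 2√(k·m) = 2√(107000 × 559) = 15470 N·s/m, so ζ = c/c_c = 4550/15470 = 0.2942.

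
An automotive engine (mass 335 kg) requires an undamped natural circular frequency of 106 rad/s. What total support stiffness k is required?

3760000 N/m

k = m·ω_n² = 335 × 106.0² = 335 × 11240 = 3764000 N/m.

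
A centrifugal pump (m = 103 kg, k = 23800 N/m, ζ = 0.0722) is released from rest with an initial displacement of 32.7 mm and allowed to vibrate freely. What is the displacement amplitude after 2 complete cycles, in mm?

13.2 mm

Logarithmic decrement δ = 2πζ/√(1 − ζ²) = 2π × 0.07220/√(1 − 0.00521) = 0.4548.
After n cycles, x_n/x₀ = e^(−nδ), so x_2 = 32.7 × e^(−2 × 0.4548) = 32.7 × 0.4027 = 13.17 mm.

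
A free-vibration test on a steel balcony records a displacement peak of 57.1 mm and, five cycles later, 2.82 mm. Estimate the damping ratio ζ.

Logarithmic decrement δ = (1/n)·ln(x₀/x_n) = (1/5)·ln(57.1/2.82) = (1/5)·ln(20.25) = 0.6016.
ζ = δ/√(4π² + δ²) = 0.6016/√(39.48 + 0.362) = 0.6016/6.312 = 0.09531.

0.0953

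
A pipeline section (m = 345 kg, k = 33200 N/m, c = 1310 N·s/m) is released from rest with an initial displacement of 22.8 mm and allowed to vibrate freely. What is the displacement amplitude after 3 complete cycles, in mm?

ζ = c/(2√(km)) = 1310/(2√(33200 × 345)) = 1310/6769 = 0.1935.
Logarithmic decrement δ = 2πζ/√(1 − ζ²) = 2π × 0.1935/√(1 − 0.0375) = 1.239.
After n cycles, x_n/x₀ = e^(−nδ), so x_3 = 22.8 × e^(−3 × 1.239) = 22.8 × 0.02427 = 0.5534 mm.

0.553 mm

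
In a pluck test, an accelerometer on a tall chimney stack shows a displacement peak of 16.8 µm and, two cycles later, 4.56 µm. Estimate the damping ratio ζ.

Logarithmic decrement δ = (1/n)·ln(x₀/x_n) = (1/2)·ln(16.8/4.56) = (1/2)·ln(3.684) = 0.6520.
ζ = δ/√(4π² + δ²) = 0.6520/√(39.48 + 0.425) = 0.6520/6.317 = 0.1032.

0.103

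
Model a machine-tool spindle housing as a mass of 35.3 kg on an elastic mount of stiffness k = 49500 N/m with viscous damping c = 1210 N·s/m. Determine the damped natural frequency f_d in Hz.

5.30 Hz

ω_n = √(k/m) = √(49500/35.3) = 37.45 rad/s.
Critical damping c_c = 2√(k·m) = 2√(49500 × 35.3) = 2644 N·s/m, so ζ = c/c_c = 1210/2644 = 0.4577.
ω_d = ω_n√(1 − ζ²) = 37.45 × √(1 − 0.209) = 33.29 rad/s.
f_d = ω_d/(2π) = 5.299 Hz.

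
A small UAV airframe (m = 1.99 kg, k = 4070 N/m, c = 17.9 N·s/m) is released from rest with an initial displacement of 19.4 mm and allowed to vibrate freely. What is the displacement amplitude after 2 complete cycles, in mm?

5.53 mm

ζ = c/(2√(km)) = 17.9/(2√(4070 × 1.99)) = 17.9/180.0 = 0.09945.
Logarithmic decrement δ = 2πζ/√(1 − ζ²) = 2π × 0.09945/√(1 − 0.00989) = 0.6280.
After n cycles, x_n/x₀ = e^(−nδ), so x_2 = 19.4 × e^(−2 × 0.6280) = 19.4 × 0.2848 = 5.525 mm.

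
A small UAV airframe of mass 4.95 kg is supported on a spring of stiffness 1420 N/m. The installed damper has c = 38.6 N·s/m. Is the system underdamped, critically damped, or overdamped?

underdamped

c_c = 2√(k·m) = 167.7 N·s/m; ζ = c/c_c = 38.6/167.7 = 0.230.
Since ζ < 1 the system is underdamped.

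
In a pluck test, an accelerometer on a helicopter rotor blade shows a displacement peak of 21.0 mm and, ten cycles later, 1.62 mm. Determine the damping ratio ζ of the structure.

0.0407

Logarithmic decrement δ = (1/n)·ln(x₀/x_n) = (1/10)·ln(21.0/1.62) = (1/10)·ln(12.96) = 0.2562.
ζ = δ/√(4π² + δ²) = 0.2562/√(39.48 + 0.0656) = 0.2562/6.288 = 0.04074.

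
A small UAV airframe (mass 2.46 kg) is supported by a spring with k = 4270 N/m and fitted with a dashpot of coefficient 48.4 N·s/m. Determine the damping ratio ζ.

0.236

ω_n = √(k/m) = √(4270/2.46) = 41.66 rad/s.
Critical damping c_c = 2√(k·m) = 2√(4270 × 2.46) = 205.0 N·s/m, so ζ = c/c_c = 48.4/205.0 = 0.2361.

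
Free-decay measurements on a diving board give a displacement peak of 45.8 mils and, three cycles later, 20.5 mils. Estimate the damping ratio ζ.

0.0426

Logarithmic decrement δ = (1/n)·ln(x₀/x_n) = (1/3)·ln(45.8/20.5) = (1/3)·ln(2.234) = 0.2680.
ζ = δ/√(4π² + δ²) = 0.2680/√(39.48 + 0.0718) = 0.2680/6.289 = 0.04261.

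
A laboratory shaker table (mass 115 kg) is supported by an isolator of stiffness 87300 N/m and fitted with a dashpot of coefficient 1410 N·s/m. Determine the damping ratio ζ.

0.223

ω_n = √(k/m) = √(87300/115) = 27.55 rad/s.
Critical damping c_c = 2√(k·m) = 2√(87300 × 115) = 6337 N·s/m, so ζ = c/c_c = 1410/6337 = 0.2225.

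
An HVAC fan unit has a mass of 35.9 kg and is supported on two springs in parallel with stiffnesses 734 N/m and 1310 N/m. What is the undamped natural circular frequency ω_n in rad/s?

7.55 rad/s

Parallel springs add: k_eq = 734 + 1310 = 2044 N/m.
ω_n = √(k_eq/m) = √(2044/35.9) = √56.94 = 7.546 rad/s.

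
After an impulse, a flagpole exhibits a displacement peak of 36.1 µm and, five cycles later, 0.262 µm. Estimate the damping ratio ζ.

Logarithmic decrement δ = (1/n)·ln(x₀/x_n) = (1/5)·ln(36.1/0.262) = (1/5)·ln(137.8) = 0.9851.
ζ = δ/√(4π² + δ²) = 0.9851/√(39.48 + 0.971) = 0.9851/6.360 = 0.1549.

0.155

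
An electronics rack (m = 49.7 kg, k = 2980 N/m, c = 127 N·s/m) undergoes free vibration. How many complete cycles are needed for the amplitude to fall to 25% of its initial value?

2 cycles

ζ = c/(2√(km)) = 127/(2√(2980 × 49.7)) = 127/769.7 = 0.1650.
Logarithmic decrement δ = 2πζ/√(1 − ζ²) = 2π × 0.1650/√(1 − 0.0272) = 1.051.
x_n/x₀ = e^(−nδ) ≤ 0.25; take ln: n ≥ ln(1/0.25)/δ = 1.386/1.051 = 1.319.
So 2 complete cycles are required.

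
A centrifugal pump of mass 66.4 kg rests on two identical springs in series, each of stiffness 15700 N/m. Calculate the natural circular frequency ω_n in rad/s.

Series springs: 1/k_eq = 2/15700, so k_eq = 15700/2 = 7850 N/m.
ω_n = √(k_eq/m) = √(7850/66.4) = √118.2 = 10.87 rad/s.

10.9 rad/s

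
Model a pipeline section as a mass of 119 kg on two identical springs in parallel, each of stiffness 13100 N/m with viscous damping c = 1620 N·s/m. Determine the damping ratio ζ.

Parallel springs add: k_eq = 2 × 13100 = 26200 N/m.
ω_n = √(k_eq/m) = √(26200/119) = 14.84 rad/s.
Critical damping c_c = 2√(k_eq·m) = 2√(26200 × 119) = 3531 N·s/m, so ζ = c/c_c = 1620/3531 = 0.4587.

0.459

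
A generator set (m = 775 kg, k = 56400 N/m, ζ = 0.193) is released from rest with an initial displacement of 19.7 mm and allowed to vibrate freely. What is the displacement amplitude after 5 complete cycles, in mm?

Logarithmic decrement δ = 2πζ/√(1 − ζ²) = 2π × 0.1930/√(1 − 0.0372) = 1.236.
After n cycles, x_n/x₀ = e^(−nδ), so x_5 = 19.7 × e^(−5 × 1.236) = 19.7 × 0.002072 = 0.04081 mm.

0.0408 mm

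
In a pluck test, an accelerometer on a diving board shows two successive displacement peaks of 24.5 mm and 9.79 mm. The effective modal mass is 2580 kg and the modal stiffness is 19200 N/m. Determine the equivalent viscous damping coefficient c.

2030 N·s/m

Logarithmic decrement δ = (1/n)·ln(x₀/x_n) = (1/1)·ln(24.5/9.79) = (1/1)·ln(2.503) = 0.9173.
ζ = δ/√(4π² + δ²) = 0.9173/√(39.48 + 0.841) = 0.9173/6.350 = 0.1445.
c = ζ · 2√(km) = 0.1445 × 2√(19200 × 2580) = 0.1445 × 14080 = 2034 N·s/m.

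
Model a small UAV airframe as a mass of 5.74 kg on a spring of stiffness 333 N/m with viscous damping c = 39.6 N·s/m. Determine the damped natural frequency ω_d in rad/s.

6.79 rad/s

ω_n = √(k/m) = √(333.0/5.74) = 7.617 rad/s.
Critical damping c_c = 2√(k·m) = 2√(333.0 × 5.74) = 87.44 N·s/m, so ζ = c/c_c = 39.6/87.44 = 0.4529.
ω_d = ω_n√(1 − ζ²) = 7.617 × √(1 − 0.205) = 6.791 rad/s.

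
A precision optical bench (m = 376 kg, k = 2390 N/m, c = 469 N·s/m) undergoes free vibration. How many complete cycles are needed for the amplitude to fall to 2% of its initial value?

ζ = c/(2√(km)) = 469/(2√(2390 × 376)) = 469/1896 = 0.2474.
Logarithmic decrement δ = 2πζ/√(1 − ζ²) = 2π × 0.2474/√(1 − 0.0612) = 1.604.
x_n/x₀ = e^(−nδ) ≤ 0.02; take ln: n ≥ ln(1/0.02)/δ = 3.912/1.604 = 2.439.
So 3 complete cycles are required.

3 cycles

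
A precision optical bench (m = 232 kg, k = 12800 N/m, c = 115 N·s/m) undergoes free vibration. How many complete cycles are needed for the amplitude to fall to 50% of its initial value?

4 cycles

ζ = c/(2√(km)) = 115/(2√(12800 × 232)) = 115/3447 = 0.03337.
Logarithmic decrement δ = 2πζ/√(1 − ζ²) = 2π × 0.03337/√(1 − 0.00111) = 0.2098.
x_n/x₀ = e^(−nδ) ≤ 0.5; take ln: n ≥ ln(1/0.5)/δ = 0.6931/0.2098 = 3.304.
So 4 complete cycles are required.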